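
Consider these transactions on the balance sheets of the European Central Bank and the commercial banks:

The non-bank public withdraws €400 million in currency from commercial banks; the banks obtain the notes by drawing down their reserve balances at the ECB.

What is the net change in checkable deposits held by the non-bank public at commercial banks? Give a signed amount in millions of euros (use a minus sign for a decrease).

Currency withdrawal €400 million: non-bank counterparties' bank balances fall → −€400M.

-€400 million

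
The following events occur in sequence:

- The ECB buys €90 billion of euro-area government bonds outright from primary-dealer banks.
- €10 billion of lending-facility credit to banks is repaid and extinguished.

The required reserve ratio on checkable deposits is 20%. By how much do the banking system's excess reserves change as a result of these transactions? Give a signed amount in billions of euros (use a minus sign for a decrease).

+€80 billion

OMO purchase (from banks) €90 billion: reserves +€90B, deposits 0.
Discount-window repayment €10 billion: reserves −€10B, deposits 0.
Totals: Δreserves = +€80B, Δdeposits = 0.
Δrequired reserves = 20% × 0 = 0.
Δexcess reserves = Δreserves − Δrequired = +€80B − (0) = +€80 billion.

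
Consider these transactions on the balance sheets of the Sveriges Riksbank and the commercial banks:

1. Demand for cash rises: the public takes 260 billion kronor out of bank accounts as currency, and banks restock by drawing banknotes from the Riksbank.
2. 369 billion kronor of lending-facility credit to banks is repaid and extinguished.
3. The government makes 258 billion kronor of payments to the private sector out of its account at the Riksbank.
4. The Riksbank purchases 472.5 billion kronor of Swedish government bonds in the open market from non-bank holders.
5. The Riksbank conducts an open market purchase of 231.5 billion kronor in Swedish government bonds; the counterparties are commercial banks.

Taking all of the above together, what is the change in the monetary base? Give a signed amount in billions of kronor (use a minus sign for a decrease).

Currency withdrawal 260 billion kronor: just a shift between currency and reserves — both are base money → 0.
Discount-window repayment 369 billion kronor: Riksbank balance sheet contracts → −369B.
Government spending 258 billion kronor: a non-base liability converts back to reserves → +258B.
Asset purchase (from non-banks) 472.5 billion kronor: Riksbank balance sheet expands → +472.5B.
OMO purchase (from banks) 231.5 billion kronor: Riksbank balance sheet expands → +231.5B.
Net: 0 − 369 + 258 + 472.5 + 231.5 = +593 billion.

+593 billion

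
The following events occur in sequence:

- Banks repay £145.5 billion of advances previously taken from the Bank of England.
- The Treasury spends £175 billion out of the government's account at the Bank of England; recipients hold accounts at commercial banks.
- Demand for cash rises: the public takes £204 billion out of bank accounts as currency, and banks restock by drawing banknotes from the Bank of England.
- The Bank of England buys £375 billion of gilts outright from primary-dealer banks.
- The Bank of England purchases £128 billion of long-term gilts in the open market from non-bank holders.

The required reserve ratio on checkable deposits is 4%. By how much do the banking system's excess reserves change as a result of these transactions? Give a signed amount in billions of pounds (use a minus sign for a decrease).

+£324.54 billion

Discount-window repayment £145.5 billion: reserves −£145.5B, deposits 0.
Government spending £175 billion: reserves +£175B, deposits +£175B.
Currency withdrawal £204 billion: reserves −£204B, deposits −£204B.
OMO purchase (from banks) £375 billion: reserves +£375B, deposits 0.
Asset purchase (from non-banks) £128 billion: reserves +£128B, deposits +£128B.
Totals: Δreserves = +£328.5B, Δdeposits = +£99B.
Δrequired reserves = 4% × +£99B = +£3.96B.
Δexcess reserves = Δreserves − Δrequired = +£328.5B − (+£3.96B) = +£324.54 billion.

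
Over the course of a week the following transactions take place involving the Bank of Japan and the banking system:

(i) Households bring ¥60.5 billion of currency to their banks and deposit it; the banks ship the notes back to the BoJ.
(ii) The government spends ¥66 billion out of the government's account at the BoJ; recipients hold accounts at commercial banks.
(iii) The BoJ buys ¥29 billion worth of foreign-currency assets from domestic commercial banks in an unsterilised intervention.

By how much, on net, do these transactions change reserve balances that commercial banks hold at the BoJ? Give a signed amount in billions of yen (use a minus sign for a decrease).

BoJ balance sheet:
  Assets:      Foreign assets +¥29B
  Liabilities: Bank reserves +¥155.5B, Currency in circulation −¥60.5B, Government deposits −¥66B
Commercial banking system:
  Assets:      Reserves at CB +¥155.5B, Foreign assets −¥29B
  Liabilities: Checkable deposits +¥126.5B
So the change in reserve balances that commercial banks hold at the BoJ is +¥155.5 billion.

+¥155.5 billion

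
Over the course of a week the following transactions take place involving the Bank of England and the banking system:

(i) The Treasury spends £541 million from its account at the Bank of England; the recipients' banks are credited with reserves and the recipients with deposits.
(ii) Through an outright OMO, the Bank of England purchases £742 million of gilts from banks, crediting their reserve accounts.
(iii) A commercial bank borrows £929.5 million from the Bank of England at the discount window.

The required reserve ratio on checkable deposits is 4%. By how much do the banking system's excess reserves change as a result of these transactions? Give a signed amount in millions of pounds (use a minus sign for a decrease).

+£2190.86 million

Government spending £541 million: reserves +£541M, deposits +£541M.
OMO purchase (from banks) £742 million: reserves +£742M, deposits 0.
Discount-window loan £929.5 million: reserves +£929.5M, deposits 0.
Totals: Δreserves = +£2212.5M, Δdeposits = +£541M.
Δrequired reserves = 4% × +£541M = +£21.64M.
Δexcess reserves = Δreserves − Δrequired = +£2212.5M − (+£21.64M) = +£2190.86 million.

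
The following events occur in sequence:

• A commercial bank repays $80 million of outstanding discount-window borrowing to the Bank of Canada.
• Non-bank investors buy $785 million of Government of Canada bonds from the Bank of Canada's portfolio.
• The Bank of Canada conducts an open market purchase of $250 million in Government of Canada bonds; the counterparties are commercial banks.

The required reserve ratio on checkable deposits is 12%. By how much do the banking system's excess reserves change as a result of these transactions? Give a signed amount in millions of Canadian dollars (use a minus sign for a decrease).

Discount-window repayment $80 million: reserves −$80M, deposits 0.
Asset sale (to non-banks) $785 million: reserves −$785M, deposits −$785M.
OMO purchase (from banks) $250 million: reserves +$250M, deposits 0.
Totals: Δreserves = −$615M, Δdeposits = −$785M.
Δrequired reserves = 12% × −$785M = −$94.2M.
Δexcess reserves = Δreserves − Δrequired = −$615M − (−$94.2M) = -$520.8 million.

-$520.8 million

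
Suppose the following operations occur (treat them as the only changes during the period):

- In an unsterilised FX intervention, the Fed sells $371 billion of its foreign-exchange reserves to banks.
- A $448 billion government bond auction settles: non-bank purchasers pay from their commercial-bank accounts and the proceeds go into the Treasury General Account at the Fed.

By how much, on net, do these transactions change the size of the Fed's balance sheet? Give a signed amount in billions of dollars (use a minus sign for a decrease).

Fed balance sheet:
  Assets:      Foreign assets −$371B
  Liabilities: Bank reserves −$819B, Government deposits +$448B
Change in total Fed assets = -$371 billion.

-$371 billion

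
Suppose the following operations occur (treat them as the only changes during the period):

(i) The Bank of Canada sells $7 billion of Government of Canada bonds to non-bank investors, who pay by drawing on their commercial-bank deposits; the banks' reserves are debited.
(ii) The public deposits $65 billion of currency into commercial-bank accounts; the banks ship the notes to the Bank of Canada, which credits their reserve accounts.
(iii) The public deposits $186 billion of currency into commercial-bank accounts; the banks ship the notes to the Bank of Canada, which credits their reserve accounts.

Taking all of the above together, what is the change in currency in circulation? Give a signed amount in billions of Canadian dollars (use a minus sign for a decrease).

-$251 billion

Asset sale (to non-banks) $7 billion: no currency enters or leaves circulation → 0.
Currency deposit $65 billion: notes return to the central bank → −$65B.
Currency deposit $186 billion: notes return to the central bank → −$186B.
Net: 0 − 65 − 186 = -$251 billion.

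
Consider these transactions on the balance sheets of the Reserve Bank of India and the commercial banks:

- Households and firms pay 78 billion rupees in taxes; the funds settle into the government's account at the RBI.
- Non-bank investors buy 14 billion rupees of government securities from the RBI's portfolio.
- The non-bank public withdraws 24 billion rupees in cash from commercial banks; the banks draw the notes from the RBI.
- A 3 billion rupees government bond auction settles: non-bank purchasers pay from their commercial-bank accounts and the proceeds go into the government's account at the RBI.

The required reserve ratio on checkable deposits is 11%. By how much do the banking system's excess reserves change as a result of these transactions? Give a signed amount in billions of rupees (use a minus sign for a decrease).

Government account inflow 78 billion rupees: reserves −78B, deposits −78B.
Asset sale (to non-banks) 14 billion rupees: reserves −14B, deposits −14B.
Currency withdrawal 24 billion rupees: reserves −24B, deposits −24B.
Government account inflow 3 billion rupees: reserves −3B, deposits −3B.
Totals: Δreserves = −119B, Δdeposits = −119B.
Δrequired reserves = 11% × −119B = −13.09B.
Δexcess reserves = Δreserves − Δrequired = −119B − (−13.09B) = -105.91 billion.

-105.91 billion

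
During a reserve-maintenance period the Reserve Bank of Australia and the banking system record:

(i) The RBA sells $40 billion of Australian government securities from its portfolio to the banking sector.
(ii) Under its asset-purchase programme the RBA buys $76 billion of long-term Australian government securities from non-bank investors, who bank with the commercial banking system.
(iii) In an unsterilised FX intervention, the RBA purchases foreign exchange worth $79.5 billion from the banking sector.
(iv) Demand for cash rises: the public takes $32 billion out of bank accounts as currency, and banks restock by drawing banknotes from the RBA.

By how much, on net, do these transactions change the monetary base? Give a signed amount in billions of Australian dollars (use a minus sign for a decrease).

+$115.5 billion

RBA balance sheet:
  Assets:      Securities +$36B, Foreign assets +$79.5B
  Liabilities: Bank reserves +$83.5B, Currency in circulation +$32B
Commercial banking system:
  Assets:      Reserves at CB +$83.5B, Securities +$40B, Foreign assets −$79.5B
  Liabilities: Checkable deposits +$44B
Monetary base = currency + reserves: +$32B + (+$83.5B) = +$115.5 billion.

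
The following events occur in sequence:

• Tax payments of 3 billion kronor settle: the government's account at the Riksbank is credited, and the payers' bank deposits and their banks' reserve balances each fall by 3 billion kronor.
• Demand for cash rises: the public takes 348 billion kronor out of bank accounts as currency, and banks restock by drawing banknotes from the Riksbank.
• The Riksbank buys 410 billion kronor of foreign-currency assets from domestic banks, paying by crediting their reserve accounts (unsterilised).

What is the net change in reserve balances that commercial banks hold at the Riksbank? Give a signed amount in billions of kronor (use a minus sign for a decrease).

Riksbank balance sheet:
  Assets:      Foreign assets +410B
  Liabilities: Bank reserves +59B, Currency in circulation +348B, Government deposits +3B
So the change in reserve balances that commercial banks hold at the Riksbank is +59 billion.

+59 billion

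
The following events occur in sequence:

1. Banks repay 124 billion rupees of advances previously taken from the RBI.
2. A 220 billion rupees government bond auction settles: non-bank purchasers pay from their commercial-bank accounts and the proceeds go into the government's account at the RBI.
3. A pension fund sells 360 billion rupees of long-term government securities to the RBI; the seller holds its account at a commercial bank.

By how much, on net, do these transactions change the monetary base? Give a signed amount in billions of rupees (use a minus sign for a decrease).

+16 billion

RBI balance sheet:
  Assets:      Securities +360B, Loans to banks −124B
  Liabilities: Bank reserves +16B, Government deposits +220B
Monetary base = currency + reserves: 0 + (+16B) = +16 billion.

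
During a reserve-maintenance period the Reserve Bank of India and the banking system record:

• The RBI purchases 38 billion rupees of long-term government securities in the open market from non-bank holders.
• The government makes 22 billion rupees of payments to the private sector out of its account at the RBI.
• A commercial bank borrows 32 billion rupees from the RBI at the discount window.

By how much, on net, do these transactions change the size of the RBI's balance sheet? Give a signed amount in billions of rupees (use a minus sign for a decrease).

+70 billion

RBI balance sheet:
  Assets:      Securities +38B, Loans to banks +32B
  Liabilities: Bank reserves +92B, Government deposits −22B
Change in total RBI assets = +70 billion.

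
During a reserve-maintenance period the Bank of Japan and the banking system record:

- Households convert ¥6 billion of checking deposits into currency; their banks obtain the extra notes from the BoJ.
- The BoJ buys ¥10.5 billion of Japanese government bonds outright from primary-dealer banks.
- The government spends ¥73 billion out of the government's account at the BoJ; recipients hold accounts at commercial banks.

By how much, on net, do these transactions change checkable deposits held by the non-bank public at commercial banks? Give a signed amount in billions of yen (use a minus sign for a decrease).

+¥67 billion

BoJ balance sheet:
  Assets:      Securities +¥10.5B
  Liabilities: Bank reserves +¥77.5B, Currency in circulation +¥6B, Government deposits −¥73B
Commercial banking system:
  Assets:      Reserves at CB +¥77.5B, Securities −¥10.5B
  Liabilities: Checkable deposits +¥67B
So the change in checkable deposits held by the non-bank public at commercial banks is +¥67 billion.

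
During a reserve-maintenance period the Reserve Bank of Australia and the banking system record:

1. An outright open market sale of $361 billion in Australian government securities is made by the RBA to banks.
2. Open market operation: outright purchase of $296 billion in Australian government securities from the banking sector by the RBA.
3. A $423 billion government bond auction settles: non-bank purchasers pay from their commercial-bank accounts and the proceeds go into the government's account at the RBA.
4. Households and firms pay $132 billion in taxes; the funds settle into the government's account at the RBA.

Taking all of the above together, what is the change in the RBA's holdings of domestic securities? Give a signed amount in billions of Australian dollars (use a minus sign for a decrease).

RBA balance sheet:
  Assets:      Securities −$65B
  Liabilities: Bank reserves −$620B, Government deposits +$555B
So the change in the RBA's holdings of domestic securities is -$65 billion.

-$65 billion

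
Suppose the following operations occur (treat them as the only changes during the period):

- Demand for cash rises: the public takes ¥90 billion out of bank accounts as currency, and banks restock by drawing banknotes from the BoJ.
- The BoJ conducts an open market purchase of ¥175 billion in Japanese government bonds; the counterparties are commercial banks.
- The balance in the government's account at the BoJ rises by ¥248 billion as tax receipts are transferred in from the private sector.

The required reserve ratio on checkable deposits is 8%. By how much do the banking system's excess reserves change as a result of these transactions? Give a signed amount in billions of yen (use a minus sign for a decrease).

-¥135.96 billion

Currency withdrawal ¥90 billion: reserves −¥90B, deposits −¥90B.
OMO purchase (from banks) ¥175 billion: reserves +¥175B, deposits 0.
Government account inflow ¥248 billion: reserves −¥248B, deposits −¥248B.
Totals: Δreserves = −¥163B, Δdeposits = −¥338B.
Δrequired reserves = 8% × −¥338B = −¥27.04B.
Δexcess reserves = Δreserves − Δrequired = −¥163B − (−¥27.04B) = -¥135.96 billion.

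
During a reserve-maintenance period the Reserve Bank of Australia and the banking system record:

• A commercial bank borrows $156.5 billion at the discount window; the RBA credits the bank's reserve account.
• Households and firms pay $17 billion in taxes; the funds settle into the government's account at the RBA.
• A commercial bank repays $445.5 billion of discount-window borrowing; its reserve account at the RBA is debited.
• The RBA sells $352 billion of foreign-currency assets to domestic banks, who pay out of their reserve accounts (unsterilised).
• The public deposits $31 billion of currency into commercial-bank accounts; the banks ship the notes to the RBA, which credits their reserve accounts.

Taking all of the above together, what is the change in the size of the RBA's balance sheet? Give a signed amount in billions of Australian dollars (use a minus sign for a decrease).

-$641 billion

RBA balance sheet:
  Assets:      Loans to banks −$289B, Foreign assets −$352B
  Liabilities: Bank reserves −$627B, Currency in circulation −$31B, Government deposits +$17B
Commercial banking system:
  Assets:      Reserves at CB −$627B, Foreign assets +$352B
  Liabilities: Checkable deposits +$14B, Borrowings from CB −$289B
Change in total RBA assets = -$641 billion.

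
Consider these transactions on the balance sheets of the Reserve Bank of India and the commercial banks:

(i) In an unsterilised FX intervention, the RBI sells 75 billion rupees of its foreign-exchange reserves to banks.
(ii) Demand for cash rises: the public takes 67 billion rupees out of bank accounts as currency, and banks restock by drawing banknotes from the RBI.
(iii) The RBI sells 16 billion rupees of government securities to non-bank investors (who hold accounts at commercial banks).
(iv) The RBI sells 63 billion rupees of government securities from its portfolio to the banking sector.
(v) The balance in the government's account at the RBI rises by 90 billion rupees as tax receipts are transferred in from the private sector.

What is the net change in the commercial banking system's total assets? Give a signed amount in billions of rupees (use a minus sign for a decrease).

-173 billion

FX sale 75 billion rupees: just an asset swap on bank balance sheets → 0.
Currency withdrawal 67 billion rupees: bank balance sheets shrink → −67B.
Asset sale (to non-banks) 16 billion rupees: bank balance sheets shrink → −16B.
OMO sale (to banks) 63 billion rupees: just an asset swap on bank balance sheets → 0.
Government account inflow 90 billion rupees: bank balance sheets shrink → −90B.
Net: 0 − 67 − 16 + 0 − 90 = -173 billion.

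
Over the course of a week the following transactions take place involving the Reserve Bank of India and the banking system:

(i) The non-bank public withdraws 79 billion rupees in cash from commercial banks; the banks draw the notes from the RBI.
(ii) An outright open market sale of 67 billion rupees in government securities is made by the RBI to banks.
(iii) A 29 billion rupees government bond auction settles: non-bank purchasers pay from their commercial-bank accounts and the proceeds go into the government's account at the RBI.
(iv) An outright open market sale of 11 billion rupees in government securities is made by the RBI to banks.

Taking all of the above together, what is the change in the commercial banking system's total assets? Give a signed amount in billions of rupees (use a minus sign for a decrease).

Currency withdrawal 79 billion rupees: bank balance sheets shrink → −79B.
OMO sale (to banks) 67 billion rupees: just an asset swap on bank balance sheets → 0.
Government account inflow 29 billion rupees: bank balance sheets shrink → −29B.
OMO sale (to banks) 11 billion rupees: just an asset swap on bank balance sheets → 0.
Net: −79 + 0 − 29 + 0 = -108 billion.

-108 billion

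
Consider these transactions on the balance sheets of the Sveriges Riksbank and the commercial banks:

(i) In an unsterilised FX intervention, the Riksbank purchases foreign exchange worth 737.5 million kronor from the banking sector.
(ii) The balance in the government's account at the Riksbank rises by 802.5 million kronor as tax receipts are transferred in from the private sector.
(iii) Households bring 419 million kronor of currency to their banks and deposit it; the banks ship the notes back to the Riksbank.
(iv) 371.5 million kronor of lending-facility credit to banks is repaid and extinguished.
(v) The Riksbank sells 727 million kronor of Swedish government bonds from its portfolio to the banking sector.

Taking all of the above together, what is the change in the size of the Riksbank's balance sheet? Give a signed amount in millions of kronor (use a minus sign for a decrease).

-361 million

FX purchase 737.5 million kronor: a Riksbank asset is acquired → +737.5M.
Government account inflow 802.5 million kronor: only the composition of liabilities changes → 0.
Currency deposit 419 million kronor: only the composition of liabilities changes → 0.
Discount-window repayment 371.5 million kronor: a Riksbank asset is shed → −371.5M.
OMO sale (to banks) 727 million kronor: a Riksbank asset is shed → −727M.
Net: 737.5 + 0 + 0 − 371.5 − 727 = -361 million.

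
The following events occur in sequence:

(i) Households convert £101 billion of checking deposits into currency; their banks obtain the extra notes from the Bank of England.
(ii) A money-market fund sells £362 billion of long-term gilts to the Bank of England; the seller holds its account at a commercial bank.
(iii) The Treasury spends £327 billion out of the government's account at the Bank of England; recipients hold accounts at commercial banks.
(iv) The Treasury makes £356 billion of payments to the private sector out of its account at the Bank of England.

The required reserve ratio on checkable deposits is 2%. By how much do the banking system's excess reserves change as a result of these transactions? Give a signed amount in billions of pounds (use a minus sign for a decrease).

+£925.12 billion

Currency withdrawal £101 billion: reserves −£101B, deposits −£101B.
Asset purchase (from non-banks) £362 billion: reserves +£362B, deposits +£362B.
Government spending £327 billion: reserves +£327B, deposits +£327B.
Government spending £356 billion: reserves +£356B, deposits +£356B.
Totals: Δreserves = +£944B, Δdeposits = +£944B.
Δrequired reserves = 2% × +£944B = +£18.88B.
Δexcess reserves = Δreserves − Δrequired = +£944B − (+£18.88B) = +£925.12 billion.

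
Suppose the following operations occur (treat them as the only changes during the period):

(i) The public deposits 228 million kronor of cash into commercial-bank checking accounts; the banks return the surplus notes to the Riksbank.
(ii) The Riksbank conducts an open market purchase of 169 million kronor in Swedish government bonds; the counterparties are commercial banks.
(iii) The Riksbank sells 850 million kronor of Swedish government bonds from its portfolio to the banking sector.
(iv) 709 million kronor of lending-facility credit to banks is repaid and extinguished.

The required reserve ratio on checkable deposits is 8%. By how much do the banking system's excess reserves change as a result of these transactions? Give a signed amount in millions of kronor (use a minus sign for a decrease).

-1180.24 million

Currency deposit 228 million kronor: reserves +228M, deposits +228M.
OMO purchase (from banks) 169 million kronor: reserves +169M, deposits 0.
OMO sale (to banks) 850 million kronor: reserves −850M, deposits 0.
Discount-window repayment 709 million kronor: reserves −709M, deposits 0.
Totals: Δreserves = −1162M, Δdeposits = +228M.
Δrequired reserves = 8% × +228M = +18.24M.
Δexcess reserves = Δreserves − Δrequired = −1162M − (+18.24M) = -1180.24 million.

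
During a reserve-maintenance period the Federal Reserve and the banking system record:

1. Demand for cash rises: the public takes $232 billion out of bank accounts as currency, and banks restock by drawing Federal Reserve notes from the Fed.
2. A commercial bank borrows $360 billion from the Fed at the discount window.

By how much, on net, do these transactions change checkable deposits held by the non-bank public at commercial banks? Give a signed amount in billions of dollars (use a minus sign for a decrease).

-$232 billion

Fed balance sheet:
  Assets:      Loans to banks +$360B
  Liabilities: Bank reserves +$128B, Currency in circulation +$232B
Commercial banking system:
  Assets:      Reserves at CB +$128B
  Liabilities: Checkable deposits −$232B, Borrowings from CB +$360B
So the change in checkable deposits held by the non-bank public at commercial banks is -$232 billion.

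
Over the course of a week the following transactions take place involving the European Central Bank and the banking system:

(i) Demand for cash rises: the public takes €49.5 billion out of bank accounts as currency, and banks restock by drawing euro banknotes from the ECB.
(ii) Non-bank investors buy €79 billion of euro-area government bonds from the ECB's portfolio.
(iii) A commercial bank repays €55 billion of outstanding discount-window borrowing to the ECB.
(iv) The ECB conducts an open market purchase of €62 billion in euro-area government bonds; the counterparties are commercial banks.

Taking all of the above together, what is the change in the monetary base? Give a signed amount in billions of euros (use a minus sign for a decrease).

ECB balance sheet:
  Assets:      Securities −€17B, Loans to banks −€55B
  Liabilities: Bank reserves −€121.5B, Currency in circulation +€49.5B
Commercial banking system:
  Assets:      Reserves at CB −€121.5B, Securities −€62B
  Liabilities: Checkable deposits −€128.5B, Borrowings from CB −€55B
Monetary base = currency + reserves: +€49.5B + (−€121.5B) = -€72 billion.

-€72 billion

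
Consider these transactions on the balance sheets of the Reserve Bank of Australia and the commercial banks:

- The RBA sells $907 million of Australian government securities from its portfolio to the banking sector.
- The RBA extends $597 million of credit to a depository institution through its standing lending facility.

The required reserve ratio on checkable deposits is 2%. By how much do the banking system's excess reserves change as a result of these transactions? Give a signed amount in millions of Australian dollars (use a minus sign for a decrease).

OMO sale (to banks) $907 million: reserves −$907M, deposits 0.
Discount-window loan $597 million: reserves +$597M, deposits 0.
Totals: Δreserves = −$310M, Δdeposits = 0.
Δrequired reserves = 2% × 0 = 0.
Δexcess reserves = Δreserves − Δrequired = −$310M − (0) = -$310 million.

-$310 million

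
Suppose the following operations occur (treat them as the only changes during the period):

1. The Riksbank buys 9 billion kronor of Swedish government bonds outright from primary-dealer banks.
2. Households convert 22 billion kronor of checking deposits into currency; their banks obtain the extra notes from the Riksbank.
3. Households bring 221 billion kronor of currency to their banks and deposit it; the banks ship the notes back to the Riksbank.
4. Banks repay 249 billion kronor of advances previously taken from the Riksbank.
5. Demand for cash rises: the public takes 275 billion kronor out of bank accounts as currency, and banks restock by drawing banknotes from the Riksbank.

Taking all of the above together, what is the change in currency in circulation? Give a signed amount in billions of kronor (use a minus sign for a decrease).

Riksbank balance sheet:
  Assets:      Securities +9B, Loans to banks −249B
  Liabilities: Bank reserves −316B, Currency in circulation +76B
So the change in currency in circulation is +76 billion.

+76 billion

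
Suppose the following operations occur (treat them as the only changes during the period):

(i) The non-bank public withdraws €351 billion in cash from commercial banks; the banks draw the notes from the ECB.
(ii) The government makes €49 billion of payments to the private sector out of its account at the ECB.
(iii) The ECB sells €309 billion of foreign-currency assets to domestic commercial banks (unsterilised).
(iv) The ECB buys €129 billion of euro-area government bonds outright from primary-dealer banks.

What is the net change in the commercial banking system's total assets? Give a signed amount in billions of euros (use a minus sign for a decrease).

-€302 billion

Currency withdrawal €351 billion: bank balance sheets shrink → −€351B.
Government spending €49 billion: bank balance sheets expand → +€49B.
FX sale €309 billion: just an asset swap on bank balance sheets → 0.
OMO purchase (from banks) €129 billion: just an asset swap on bank balance sheets → 0.
Net: −351 + 49 + 0 + 0 = -€302 billion.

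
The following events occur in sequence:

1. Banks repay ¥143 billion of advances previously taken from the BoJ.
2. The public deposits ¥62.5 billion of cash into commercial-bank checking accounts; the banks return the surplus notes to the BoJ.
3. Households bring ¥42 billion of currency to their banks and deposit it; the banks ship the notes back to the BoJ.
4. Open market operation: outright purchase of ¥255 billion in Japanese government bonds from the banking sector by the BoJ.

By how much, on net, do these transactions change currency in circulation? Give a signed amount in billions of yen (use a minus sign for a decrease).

-¥104.5 billion

Discount-window repayment ¥143 billion: no currency enters or leaves circulation → 0.
Currency deposit ¥62.5 billion: notes return to the central bank → −¥62.5B.
Currency deposit ¥42 billion: notes return to the central bank → −¥42B.
OMO purchase (from banks) ¥255 billion: no currency enters or leaves circulation → 0.
Net: 0 − 62.5 − 42 + 0 = -¥104.5 billion.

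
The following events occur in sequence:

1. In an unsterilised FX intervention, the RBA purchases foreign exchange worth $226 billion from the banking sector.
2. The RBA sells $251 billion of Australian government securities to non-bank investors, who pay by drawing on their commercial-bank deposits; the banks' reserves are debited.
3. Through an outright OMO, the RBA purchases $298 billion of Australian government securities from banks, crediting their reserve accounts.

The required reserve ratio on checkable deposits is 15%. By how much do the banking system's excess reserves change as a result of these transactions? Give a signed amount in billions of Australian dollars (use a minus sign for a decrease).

FX purchase $226 billion: reserves +$226B, deposits 0.
Asset sale (to non-banks) $251 billion: reserves −$251B, deposits −$251B.
OMO purchase (from banks) $298 billion: reserves +$298B, deposits 0.
Totals: Δreserves = +$273B, Δdeposits = −$251B.
Δrequired reserves = 15% × −$251B = −$37.65B.
Δexcess reserves = Δreserves − Δrequired = +$273B − (−$37.65B) = +$310.65 billion.

+$310.65 billion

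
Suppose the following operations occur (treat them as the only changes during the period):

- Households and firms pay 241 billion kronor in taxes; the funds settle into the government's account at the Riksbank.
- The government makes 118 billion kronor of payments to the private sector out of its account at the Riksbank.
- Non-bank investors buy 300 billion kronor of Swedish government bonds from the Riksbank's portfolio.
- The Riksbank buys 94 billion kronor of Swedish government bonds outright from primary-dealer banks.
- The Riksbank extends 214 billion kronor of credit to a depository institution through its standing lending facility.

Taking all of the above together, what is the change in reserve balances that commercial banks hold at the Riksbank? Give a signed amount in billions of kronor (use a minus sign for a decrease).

Riksbank balance sheet:
  Assets:      Securities −206B, Loans to banks +214B
  Liabilities: Bank reserves −115B, Government deposits +123B
Commercial banking system:
  Assets:      Reserves at CB −115B, Securities −94B
  Liabilities: Checkable deposits −423B, Borrowings from CB +214B
So the change in reserve balances that commercial banks hold at the Riksbank is -115 billion.

-115 billion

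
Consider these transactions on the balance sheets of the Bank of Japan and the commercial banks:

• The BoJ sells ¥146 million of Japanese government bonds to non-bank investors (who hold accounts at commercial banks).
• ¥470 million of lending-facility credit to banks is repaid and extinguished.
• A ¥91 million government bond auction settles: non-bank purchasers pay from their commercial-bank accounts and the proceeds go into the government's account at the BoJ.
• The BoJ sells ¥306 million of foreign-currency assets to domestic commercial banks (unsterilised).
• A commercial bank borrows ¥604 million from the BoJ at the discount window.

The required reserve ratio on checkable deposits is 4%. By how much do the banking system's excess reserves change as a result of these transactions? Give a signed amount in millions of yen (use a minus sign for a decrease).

Asset sale (to non-banks) ¥146 million: reserves −¥146M, deposits −¥146M.
Discount-window repayment ¥470 million: reserves −¥470M, deposits 0.
Government account inflow ¥91 million: reserves −¥91M, deposits −¥91M.
FX sale ¥306 million: reserves −¥306M, deposits 0.
Discount-window loan ¥604 million: reserves +¥604M, deposits 0.
Totals: Δreserves = −¥409M, Δdeposits = −¥237M.
Δrequired reserves = 4% × −¥237M = −¥9.48M.
Δexcess reserves = Δreserves − Δrequired = −¥409M − (−¥9.48M) = -¥399.52 million.

-¥399.52 million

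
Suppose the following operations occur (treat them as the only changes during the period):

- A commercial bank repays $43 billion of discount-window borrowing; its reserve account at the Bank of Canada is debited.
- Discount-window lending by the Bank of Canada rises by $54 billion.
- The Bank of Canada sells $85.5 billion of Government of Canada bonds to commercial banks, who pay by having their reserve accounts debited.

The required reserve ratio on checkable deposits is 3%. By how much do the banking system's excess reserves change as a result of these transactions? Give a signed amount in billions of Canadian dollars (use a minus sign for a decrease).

Discount-window repayment $43 billion: reserves −$43B, deposits 0.
Discount-window loan $54 billion: reserves +$54B, deposits 0.
OMO sale (to banks) $85.5 billion: reserves −$85.5B, deposits 0.
Totals: Δreserves = −$74.5B, Δdeposits = 0.
Δrequired reserves = 3% × 0 = 0.
Δexcess reserves = Δreserves − Δrequired = −$74.5B − (0) = -$74.5 billion.

-$74.5 billion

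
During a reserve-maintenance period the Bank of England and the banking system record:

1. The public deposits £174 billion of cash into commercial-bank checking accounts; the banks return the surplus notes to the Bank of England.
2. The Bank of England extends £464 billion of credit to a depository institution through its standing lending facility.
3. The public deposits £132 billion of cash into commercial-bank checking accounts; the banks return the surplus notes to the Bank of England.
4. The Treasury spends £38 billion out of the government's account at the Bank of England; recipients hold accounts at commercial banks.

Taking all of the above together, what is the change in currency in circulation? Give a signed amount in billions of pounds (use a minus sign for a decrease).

-£306 billion

Currency deposit £174 billion: notes return to the central bank → −£174B.
Discount-window loan £464 billion: no currency enters or leaves circulation → 0.
Currency deposit £132 billion: notes return to the central bank → −£132B.
Government spending £38 billion: no currency enters or leaves circulation → 0.
Net: −174 + 0 − 132 + 0 = -£306 billion.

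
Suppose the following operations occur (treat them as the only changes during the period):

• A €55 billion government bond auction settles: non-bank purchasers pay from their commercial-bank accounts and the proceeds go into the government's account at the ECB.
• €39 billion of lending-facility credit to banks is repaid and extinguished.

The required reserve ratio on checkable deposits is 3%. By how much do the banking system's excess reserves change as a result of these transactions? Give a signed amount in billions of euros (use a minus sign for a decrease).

Government account inflow €55 billion: reserves −€55B, deposits −€55B.
Discount-window repayment €39 billion: reserves −€39B, deposits 0.
Totals: Δreserves = −€94B, Δdeposits = −€55B.
Δrequired reserves = 3% × −€55B = −€1.65B.
Δexcess reserves = Δreserves − Δrequired = −€94B − (−€1.65B) = -€92.35 billion.

-€92.35 billion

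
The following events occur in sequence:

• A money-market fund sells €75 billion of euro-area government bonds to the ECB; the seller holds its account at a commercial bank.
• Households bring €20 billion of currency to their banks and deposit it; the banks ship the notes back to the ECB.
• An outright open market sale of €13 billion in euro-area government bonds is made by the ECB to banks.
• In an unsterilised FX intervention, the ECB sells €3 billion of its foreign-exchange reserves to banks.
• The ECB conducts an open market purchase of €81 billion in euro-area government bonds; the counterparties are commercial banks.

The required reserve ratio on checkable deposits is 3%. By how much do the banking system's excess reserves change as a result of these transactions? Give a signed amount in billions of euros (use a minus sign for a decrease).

Asset purchase (from non-banks) €75 billion: reserves +€75B, deposits +€75B.
Currency deposit €20 billion: reserves +€20B, deposits +€20B.
OMO sale (to banks) €13 billion: reserves −€13B, deposits 0.
FX sale €3 billion: reserves −€3B, deposits 0.
OMO purchase (from banks) €81 billion: reserves +€81B, deposits 0.
Totals: Δreserves = +€160B, Δdeposits = +€95B.
Δrequired reserves = 3% × +€95B = +€2.85B.
Δexcess reserves = Δreserves − Δrequired = +€160B − (+€2.85B) = +€157.15 billion.

+€157.15 billion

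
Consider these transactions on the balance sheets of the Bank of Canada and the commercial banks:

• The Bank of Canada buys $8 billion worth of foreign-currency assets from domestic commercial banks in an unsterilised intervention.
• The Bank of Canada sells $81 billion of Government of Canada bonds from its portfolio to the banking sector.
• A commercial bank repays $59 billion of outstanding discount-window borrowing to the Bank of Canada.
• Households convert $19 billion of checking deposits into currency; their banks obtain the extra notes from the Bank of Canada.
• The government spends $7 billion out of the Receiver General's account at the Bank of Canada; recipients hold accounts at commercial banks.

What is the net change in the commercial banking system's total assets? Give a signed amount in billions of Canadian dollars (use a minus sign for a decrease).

Bank of Canada balance sheet:
  Assets:      Securities −$81B, Loans to banks −$59B, Foreign assets +$8B
  Liabilities: Bank reserves −$144B, Currency in circulation +$19B, Government deposits −$7B
Commercial banking system:
  Assets:      Reserves at CB −$144B, Securities +$81B, Foreign assets −$8B
  Liabilities: Checkable deposits −$12B, Borrowings from CB −$59B
Change in total bank assets = -$71 billion.

-$71 billion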